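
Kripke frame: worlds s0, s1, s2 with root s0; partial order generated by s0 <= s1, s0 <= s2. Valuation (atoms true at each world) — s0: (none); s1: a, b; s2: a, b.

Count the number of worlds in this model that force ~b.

0

s0: does not force it — s0 ||-/- ~b since s1 is accessible from s0 and s1 ||- b.
s1: does not force it — s1 ||-/- ~b since s1 is accessible from s1 and s1 ||- b.
s2: does not force it.
Worlds forcing the formula: { }.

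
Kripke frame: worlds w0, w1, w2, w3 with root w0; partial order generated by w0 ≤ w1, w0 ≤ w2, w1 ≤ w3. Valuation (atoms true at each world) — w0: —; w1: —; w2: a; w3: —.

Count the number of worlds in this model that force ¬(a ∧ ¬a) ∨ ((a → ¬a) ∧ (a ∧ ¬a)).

4

w0: forces it.
w1: forces it.
w2: forces it.
w3: forces it.
Worlds forcing the formula: {w0, w1, w2, w3}.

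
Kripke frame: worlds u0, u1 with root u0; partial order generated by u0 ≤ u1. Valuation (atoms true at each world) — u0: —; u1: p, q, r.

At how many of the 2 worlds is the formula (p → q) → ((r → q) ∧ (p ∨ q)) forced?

1

u0: does not force it — u0 ⊮ (p → q) → ((r → q) ∧ (p ∨ q)): already at u0 itself, u0 ⊩ p → q but u0 ⊮ (r → q) ∧ (p ∨ q).
u1: forces it.
Worlds forcing the formula: {u1}.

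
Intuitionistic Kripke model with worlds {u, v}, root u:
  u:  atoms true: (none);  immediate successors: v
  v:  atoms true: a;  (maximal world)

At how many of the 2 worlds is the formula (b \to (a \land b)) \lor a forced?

u: forces it.
v: forces it.
Worlds forcing the formula: {u, v}.

2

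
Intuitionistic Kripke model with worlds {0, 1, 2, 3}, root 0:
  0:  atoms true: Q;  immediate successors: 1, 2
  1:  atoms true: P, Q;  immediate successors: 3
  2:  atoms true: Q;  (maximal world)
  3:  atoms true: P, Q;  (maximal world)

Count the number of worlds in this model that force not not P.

0: does not force it — 0 does not force not not P since 2 is accessible from 0 and 2 forces not P.
1: forces it.
2: does not force it — 2 does not force not not P since 2 is accessible from 2 and 2 forces not P.
3: forces it.
Worlds forcing the formula: {1, 3}.

2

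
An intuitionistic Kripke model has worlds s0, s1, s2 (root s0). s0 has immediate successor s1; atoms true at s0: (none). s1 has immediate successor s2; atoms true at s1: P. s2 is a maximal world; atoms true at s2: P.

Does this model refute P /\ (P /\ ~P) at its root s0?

Yes

s0 ||-/- P /\ (P /\ ~P) since s0 fails P.
So the root s0 does not force P /\ (P /\ ~P); the model is a countermodel.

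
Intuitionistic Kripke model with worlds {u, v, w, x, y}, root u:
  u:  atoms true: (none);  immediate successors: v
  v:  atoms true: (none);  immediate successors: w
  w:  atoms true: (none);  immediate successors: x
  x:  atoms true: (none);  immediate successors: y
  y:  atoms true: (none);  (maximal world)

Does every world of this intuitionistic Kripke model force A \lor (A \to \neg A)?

Yes

u \Vdash A \lor (A \to \neg A) via the disjunct A \to \neg A.
Since the root u forces A \lor (A \to \neg A) and forcing is persistent (monotone upward), every world forces it.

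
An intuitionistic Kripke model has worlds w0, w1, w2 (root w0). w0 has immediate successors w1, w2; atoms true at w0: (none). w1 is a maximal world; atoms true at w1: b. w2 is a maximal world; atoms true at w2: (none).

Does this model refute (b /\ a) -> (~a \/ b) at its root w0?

No

w0 ||- (b /\ a) -> (~a \/ b) vacuously: no world accessible from w0 forces the antecedent b /\ a.
So the root w0 forces (b /\ a) -> (~a \/ b); the model is not a countermodel.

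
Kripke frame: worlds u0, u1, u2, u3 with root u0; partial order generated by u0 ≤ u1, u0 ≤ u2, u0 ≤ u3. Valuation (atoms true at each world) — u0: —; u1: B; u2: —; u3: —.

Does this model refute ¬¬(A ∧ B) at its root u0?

Yes

u0 ⊮ ¬¬(A ∧ B) since u0 is accessible from u0 and u0 ⊩ ¬(A ∧ B).
u0 ⊩ ¬(A ∧ B): no world accessible from u0 forces A ∧ B.
So the root u0 does not force ¬¬(A ∧ B); the model is a countermodel.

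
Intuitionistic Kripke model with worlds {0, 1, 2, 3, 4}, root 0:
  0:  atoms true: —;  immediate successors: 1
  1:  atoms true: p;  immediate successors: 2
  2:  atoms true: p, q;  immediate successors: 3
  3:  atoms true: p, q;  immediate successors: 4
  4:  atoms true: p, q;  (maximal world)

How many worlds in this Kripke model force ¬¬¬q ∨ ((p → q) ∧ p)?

0: does not force it — 0 ⊮ ¬¬¬q ∨ ((p → q) ∧ p): neither disjunct is forced at 0.
1: does not force it — 1 ⊮ ¬¬¬q ∨ ((p → q) ∧ p): neither disjunct is forced at 1.
2: forces it.
3: forces it.
4: forces it.
Worlds forcing the formula: {2, 3, 4}.

3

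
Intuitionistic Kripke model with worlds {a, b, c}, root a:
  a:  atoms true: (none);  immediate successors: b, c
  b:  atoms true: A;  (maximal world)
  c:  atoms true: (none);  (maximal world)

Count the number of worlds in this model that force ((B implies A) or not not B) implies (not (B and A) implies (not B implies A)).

1

a: does not force it — a does not force ((B implies A) or not not B) implies (not (B and A) implies (not B implies A)): already at a itself, a forces (B implies A) or not not B but a does not force not (B and A) implies (not B implies A).
b: forces it.
c: does not force it — c does not force ((B implies A) or not not B) implies (not (B and A) implies (not B implies A)): already at c itself, c forces (B implies A) or not not B but c does not force not (B and A) implies (not B implies A).
Worlds forcing the formula: {b}.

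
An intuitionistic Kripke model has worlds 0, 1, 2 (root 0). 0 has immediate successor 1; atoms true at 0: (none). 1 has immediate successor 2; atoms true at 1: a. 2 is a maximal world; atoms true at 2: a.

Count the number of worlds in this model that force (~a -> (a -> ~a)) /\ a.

2

0: does not force it — 0 ||-/- (~a -> (a -> ~a)) /\ a since 0 fails a.
1: forces it.
2: forces it.
Worlds forcing the formula: {1, 2}.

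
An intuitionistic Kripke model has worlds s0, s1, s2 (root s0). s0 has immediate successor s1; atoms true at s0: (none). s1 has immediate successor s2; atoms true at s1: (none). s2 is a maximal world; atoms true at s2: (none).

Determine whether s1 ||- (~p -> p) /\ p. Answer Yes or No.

s1 ||-/- (~p -> p) /\ p since s1 fails ~p -> p.

No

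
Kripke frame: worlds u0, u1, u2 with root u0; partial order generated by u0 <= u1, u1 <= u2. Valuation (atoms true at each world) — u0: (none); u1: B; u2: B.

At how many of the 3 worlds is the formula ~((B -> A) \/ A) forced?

3

u0: forces it.
u1: forces it.
u2: forces it.
Worlds forcing the formula: {u0, u1, u2}.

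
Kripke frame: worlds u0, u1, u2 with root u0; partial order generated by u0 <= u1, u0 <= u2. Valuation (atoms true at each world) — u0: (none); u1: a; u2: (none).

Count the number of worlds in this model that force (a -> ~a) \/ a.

2

u0: does not force it — u0 ||-/- (a -> ~a) \/ a: neither disjunct is forced at u0.
u1: forces it.
u2: forces it.
Worlds forcing the formula: {u1, u2}.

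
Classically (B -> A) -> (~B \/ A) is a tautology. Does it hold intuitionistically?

This is the material-implication-as-disjunction principle, which is not intuitionistically valid.
A Kripke countermodel: worlds s0, s1; order generated by s0 <= s1; atoms true at each world — s0:{}; s1:{A,B}.
s0 ||-/- (B -> A) -> (~B \/ A): already at s0 itself, s0 ||- B -> A but s0 ||-/- ~B \/ A.
s0 ||-/- ~B \/ A: neither disjunct is forced at s0.
s0 ||-/- ~B since s1 is accessible from s0 and s1 ||- B.
So the root s0 does not force the formula.

No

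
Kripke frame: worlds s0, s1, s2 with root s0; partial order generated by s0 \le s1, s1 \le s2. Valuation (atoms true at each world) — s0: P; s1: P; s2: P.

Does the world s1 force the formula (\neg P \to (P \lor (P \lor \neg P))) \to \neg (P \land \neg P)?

s1 \Vdash (\neg P \to (P \lor (P \lor \neg P))) \to \neg (P \land \neg P): every world accessible from s1 that forces \neg P \to (P \lor (P \lor \neg P)) (namely s1, s2) also forces \neg (P \land \neg P).

Yes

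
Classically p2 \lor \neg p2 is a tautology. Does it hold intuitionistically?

No

This is the law of excluded middle, which is not intuitionistically valid.
A Kripke countermodel: worlds a, b; order generated by a \le b; atoms true at each world — a:{}; b:{p2}.
a \nVdash p2 \lor \neg p2: neither disjunct is forced at a.
a lacks atom p2, so a \nVdash p2.
So the root a does not force the formula.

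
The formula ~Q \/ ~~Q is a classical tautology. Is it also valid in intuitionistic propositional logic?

No

This is the weak law of excluded middle, which is not intuitionistically valid.
A Kripke countermodel: worlds 0, 1, 2; order generated by 0 <= 1, 0 <= 2; atoms true at each world — 0:{}; 1:{Q}; 2:{}.
0 ||-/- ~Q \/ ~~Q: neither disjunct is forced at 0.
0 ||-/- ~Q since 1 is accessible from 0 and 1 ||- Q.
So the root 0 does not force the formula.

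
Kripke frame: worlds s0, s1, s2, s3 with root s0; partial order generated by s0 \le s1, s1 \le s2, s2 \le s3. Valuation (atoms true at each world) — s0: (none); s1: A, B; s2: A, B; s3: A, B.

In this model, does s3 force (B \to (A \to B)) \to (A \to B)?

Yes

s3 \Vdash (B \to (A \to B)) \to (A \to B): every world accessible from s3 that forces B \to (A \to B) (namely s3) also forces A \to B.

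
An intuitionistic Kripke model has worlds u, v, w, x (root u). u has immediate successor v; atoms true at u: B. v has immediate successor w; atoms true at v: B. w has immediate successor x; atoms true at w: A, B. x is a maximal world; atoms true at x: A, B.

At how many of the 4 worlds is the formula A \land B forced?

u: does not force it — u \nVdash A \land B since u fails A.
v: does not force it.
w: forces it.
x: forces it.
Worlds forcing the formula: {w, x}.

2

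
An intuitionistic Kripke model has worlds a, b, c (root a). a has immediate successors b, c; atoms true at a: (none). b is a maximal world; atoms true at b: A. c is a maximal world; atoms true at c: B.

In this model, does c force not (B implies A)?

Yes

c forces not (B implies A): no world accessible from c forces B implies A.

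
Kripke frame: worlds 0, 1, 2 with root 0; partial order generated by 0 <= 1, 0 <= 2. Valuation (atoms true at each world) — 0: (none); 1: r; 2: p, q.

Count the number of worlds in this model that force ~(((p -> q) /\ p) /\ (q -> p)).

0: does not force it — 0 ||-/- ~(((p -> q) /\ p) /\ (q -> p)) since 2 is accessible from 0 and 2 ||- ((p -> q) /\ p) /\ (q -> p).
1: forces it.
2: does not force it — 2 ||-/- ~(((p -> q) /\ p) /\ (q -> p)) since 2 is accessible from 2 and 2 ||- ((p -> q) /\ p) /\ (q -> p).
Worlds forcing the formula: {1}.

1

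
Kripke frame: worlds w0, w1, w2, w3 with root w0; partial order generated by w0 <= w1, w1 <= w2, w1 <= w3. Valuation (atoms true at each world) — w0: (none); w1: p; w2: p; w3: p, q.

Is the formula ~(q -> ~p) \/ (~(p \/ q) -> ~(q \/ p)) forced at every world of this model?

Yes

w0 ||- ~(q -> ~p) \/ (~(p \/ q) -> ~(q \/ p)) via the disjunct ~(p \/ q) -> ~(q \/ p).
Since the root w0 forces ~(q -> ~p) \/ (~(p \/ q) -> ~(q \/ p)) and forcing is persistent (monotone upward), every world forces it.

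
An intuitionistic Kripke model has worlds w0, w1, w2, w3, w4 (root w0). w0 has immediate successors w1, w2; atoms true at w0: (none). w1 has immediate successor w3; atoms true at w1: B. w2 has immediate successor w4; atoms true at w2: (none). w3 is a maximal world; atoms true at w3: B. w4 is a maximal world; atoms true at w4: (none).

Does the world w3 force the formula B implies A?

No

w3 does not force B implies A: already at w3 itself, w3 forces B but w3 does not force A.
w3 lacks atom A, so w3 does not force A.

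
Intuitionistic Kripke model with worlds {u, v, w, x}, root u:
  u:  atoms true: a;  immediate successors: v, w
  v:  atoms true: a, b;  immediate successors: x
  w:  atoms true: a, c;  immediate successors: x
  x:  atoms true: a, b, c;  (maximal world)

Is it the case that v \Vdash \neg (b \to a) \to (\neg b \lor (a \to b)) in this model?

Yes

v \Vdash \neg (b \to a) \to (\neg b \lor (a \to b)) vacuously: no world accessible from v forces the antecedent \neg (b \to a).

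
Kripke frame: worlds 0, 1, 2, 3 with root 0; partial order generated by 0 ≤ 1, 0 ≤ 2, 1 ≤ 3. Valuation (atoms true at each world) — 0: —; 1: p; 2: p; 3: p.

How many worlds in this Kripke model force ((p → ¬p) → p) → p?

3

0: does not force it — 0 ⊮ ((p → ¬p) → p) → p: already at 0 itself, 0 ⊩ (p → ¬p) → p but 0 ⊮ p.
1: forces it.
2: forces it.
3: forces it.
Worlds forcing the formula: {1, 2, 3}.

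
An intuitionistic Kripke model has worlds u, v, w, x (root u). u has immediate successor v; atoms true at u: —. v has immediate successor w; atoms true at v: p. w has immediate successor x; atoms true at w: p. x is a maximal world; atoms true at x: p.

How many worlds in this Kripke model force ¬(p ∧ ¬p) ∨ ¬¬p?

4

u: forces it.
v: forces it.
w: forces it.
x: forces it.
Worlds forcing the formula: {u, v, w, x}.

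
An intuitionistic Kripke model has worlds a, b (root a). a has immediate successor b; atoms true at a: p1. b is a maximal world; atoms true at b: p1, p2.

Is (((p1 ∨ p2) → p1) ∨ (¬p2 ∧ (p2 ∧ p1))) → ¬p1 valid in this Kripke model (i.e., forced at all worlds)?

No

Not every world: a ⊮ (((p1 ∨ p2) → p1) ∨ (¬p2 ∧ (p2 ∧ p1))) → ¬p1.
a ⊮ (((p1 ∨ p2) → p1) ∨ (¬p2 ∧ (p2 ∧ p1))) → ¬p1: already at a itself, a ⊩ ((p1 ∨ p2) → p1) ∨ (¬p2 ∧ (p2 ∧ p1)) but a ⊮ ¬p1.
a ⊮ ¬p1 since a is accessible from a and a ⊩ p1.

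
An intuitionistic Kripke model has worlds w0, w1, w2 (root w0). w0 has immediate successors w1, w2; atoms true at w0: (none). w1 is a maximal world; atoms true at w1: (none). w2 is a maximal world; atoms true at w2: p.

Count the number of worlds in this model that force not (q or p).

w0: does not force it — w0 does not force not (q or p) since w2 is accessible from w0 and w2 forces q or p.
w1: forces it.
w2: does not force it.
Worlds forcing the formula: {w1}.

1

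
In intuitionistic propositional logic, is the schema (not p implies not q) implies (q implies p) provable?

No

This is the converse of contraposition, which is not intuitionistically valid.
A Kripke countermodel: worlds u0, u1; order generated by u0 <= u1; atoms true at each world — u0:{q}; u1:{p,q}.
u0 does not force (not p implies not q) implies (q implies p): already at u0 itself, u0 forces not p implies not q but u0 does not force q implies p.
u0 does not force q implies p: already at u0 itself, u0 forces q but u0 does not force p.
u0 lacks atom p, so u0 does not force p.
So the root u0 does not force the formula.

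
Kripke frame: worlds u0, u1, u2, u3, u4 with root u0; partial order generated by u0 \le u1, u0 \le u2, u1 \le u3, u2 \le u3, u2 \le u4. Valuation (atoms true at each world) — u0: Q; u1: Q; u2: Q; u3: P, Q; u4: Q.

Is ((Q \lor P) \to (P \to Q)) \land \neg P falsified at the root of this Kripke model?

u0 \nVdash ((Q \lor P) \to (P \to Q)) \land \neg P since u0 fails \neg P.
So the root u0 does not force ((Q \lor P) \to (P \to Q)) \land \neg P; the model is a countermodel.

Yes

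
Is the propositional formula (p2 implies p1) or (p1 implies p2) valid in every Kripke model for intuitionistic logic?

No

This is the Gödel–Dummett linearity axiom, which is not intuitionistically valid.
A Kripke countermodel: worlds u0, u1, u2; order generated by u0 <= u1, u0 <= u2; atoms true at each world — u0:{}; u1:{p2}; u2:{p1}.
u0 does not force (p2 implies p1) or (p1 implies p2): neither disjunct is forced at u0.
u0 does not force p2 implies p1: at the accessible world u1, u1 forces p2 but u1 does not force p1.
u1 lacks atom p1, so u1 does not force p1.
So the root u0 does not force the formula.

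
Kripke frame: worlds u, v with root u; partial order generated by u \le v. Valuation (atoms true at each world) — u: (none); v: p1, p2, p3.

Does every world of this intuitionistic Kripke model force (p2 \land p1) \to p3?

Yes

u \Vdash (p2 \land p1) \to p3: every world accessible from u that forces p2 \land p1 (namely v) also forces p3.
Since the root u forces (p2 \land p1) \to p3 and forcing is persistent (monotone upward), every world forces it.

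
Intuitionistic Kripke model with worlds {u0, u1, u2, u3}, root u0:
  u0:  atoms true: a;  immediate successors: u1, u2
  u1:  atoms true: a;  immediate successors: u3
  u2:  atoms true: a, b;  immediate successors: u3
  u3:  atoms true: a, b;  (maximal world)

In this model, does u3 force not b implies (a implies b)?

u3 forces not b implies (a implies b) vacuously: no world accessible from u3 forces the antecedent not b.

Yes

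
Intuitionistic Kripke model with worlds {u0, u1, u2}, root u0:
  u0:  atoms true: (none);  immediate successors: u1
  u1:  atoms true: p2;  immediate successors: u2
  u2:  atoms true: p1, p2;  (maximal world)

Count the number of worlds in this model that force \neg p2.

0

u0: does not force it — u0 \nVdash \neg p2 since u1 is accessible from u0 and u1 \Vdash p2.
u1: does not force it — u1 \nVdash \neg p2 since u1 is accessible from u1 and u1 \Vdash p2.
u2: does not force it.
Worlds forcing the formula: { }.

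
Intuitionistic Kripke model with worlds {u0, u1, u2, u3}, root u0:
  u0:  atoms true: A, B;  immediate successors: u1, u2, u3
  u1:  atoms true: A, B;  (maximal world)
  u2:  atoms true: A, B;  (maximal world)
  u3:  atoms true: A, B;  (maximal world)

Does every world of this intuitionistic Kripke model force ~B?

Not every world: u0 ||-/- ~B.
u0 ||-/- ~B since u0 is accessible from u0 and u0 ||- B.

No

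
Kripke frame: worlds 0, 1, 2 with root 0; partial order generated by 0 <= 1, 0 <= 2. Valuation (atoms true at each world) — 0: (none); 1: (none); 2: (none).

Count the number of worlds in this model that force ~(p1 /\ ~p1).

0: forces it.
1: forces it.
2: forces it.
Worlds forcing the formula: {0, 1, 2}.

3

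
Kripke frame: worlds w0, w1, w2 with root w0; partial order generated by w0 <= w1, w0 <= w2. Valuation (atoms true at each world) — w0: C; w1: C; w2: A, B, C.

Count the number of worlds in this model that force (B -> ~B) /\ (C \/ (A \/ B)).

1

w0: does not force it — w0 ||-/- (B -> ~B) /\ (C \/ (A \/ B)) since w0 fails B -> ~B.
w1: forces it.
w2: does not force it.
Worlds forcing the formula: {w1}.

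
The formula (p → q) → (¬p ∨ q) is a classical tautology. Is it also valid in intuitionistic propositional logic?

This is the material-implication-as-disjunction principle, which is not intuitionistically valid.
A Kripke countermodel: worlds u0, u1; order generated by u0 ≤ u1; atoms true at each world — u0:{}; u1:{p,q}.
u0 ⊮ (p → q) → (¬p ∨ q): already at u0 itself, u0 ⊩ p → q but u0 ⊮ ¬p ∨ q.
u0 ⊮ ¬p ∨ q: neither disjunct is forced at u0.
u0 ⊮ ¬p since u1 is accessible from u0 and u1 ⊩ p.
So the root u0 does not force the formula.

No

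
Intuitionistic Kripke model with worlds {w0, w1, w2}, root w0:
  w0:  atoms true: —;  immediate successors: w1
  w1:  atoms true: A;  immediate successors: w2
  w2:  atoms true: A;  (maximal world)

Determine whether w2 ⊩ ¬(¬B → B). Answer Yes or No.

w2 ⊩ ¬(¬B → B): no world accessible from w2 forces ¬B → B.

Yes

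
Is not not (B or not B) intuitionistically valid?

Yes

This is the double negation of excluded middle, which is intuitionistically derivable.
Assuming not (B or not B): from B we'd get B or not B, so not B; but then B or not B again — contradiction. Hence not not (B or not B).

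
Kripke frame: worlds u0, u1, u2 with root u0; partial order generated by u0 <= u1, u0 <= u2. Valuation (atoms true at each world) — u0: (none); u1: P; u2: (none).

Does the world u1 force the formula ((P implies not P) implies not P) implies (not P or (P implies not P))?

u1 does not force ((P implies not P) implies not P) implies (not P or (P implies not P)): already at u1 itself, u1 forces (P implies not P) implies not P but u1 does not force not P or (P implies not P).
u1 does not force not P or (P implies not P): neither disjunct is forced at u1.
u1 does not force not P since u1 is accessible from u1 and u1 forces P.

No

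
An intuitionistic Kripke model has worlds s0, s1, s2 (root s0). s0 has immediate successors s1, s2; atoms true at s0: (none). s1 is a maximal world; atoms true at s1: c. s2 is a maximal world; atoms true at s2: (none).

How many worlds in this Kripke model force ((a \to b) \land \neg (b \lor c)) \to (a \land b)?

s0: does not force it — s0 \nVdash ((a \to b) \land \neg (b \lor c)) \to (a \land b): at the accessible world s2, s2 \Vdash (a \to b) \land \neg (b \lor c) but s2 \nVdash a \land b.
s1: forces it.
s2: does not force it — s2 \nVdash ((a \to b) \land \neg (b \lor c)) \to (a \land b): already at s2 itself, s2 \Vdash (a \to b) \land \neg (b \lor c) but s2 \nVdash a \land b.
Worlds forcing the formula: {s1}.

1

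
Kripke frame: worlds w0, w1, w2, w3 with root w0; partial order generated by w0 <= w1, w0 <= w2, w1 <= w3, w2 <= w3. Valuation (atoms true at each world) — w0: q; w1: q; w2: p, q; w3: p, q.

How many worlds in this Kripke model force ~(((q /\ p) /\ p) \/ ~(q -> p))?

0

w0: does not force it — w0 ||-/- ~(((q /\ p) /\ p) \/ ~(q -> p)) since w2 is accessible from w0 and w2 ||- ((q /\ p) /\ p) \/ ~(q -> p).
w1: does not force it — w1 ||-/- ~(((q /\ p) /\ p) \/ ~(q -> p)) since w3 is accessible from w1 and w3 ||- ((q /\ p) /\ p) \/ ~(q -> p).
w2: does not force it — w2 ||-/- ~(((q /\ p) /\ p) \/ ~(q -> p)) since w2 is accessible from w2 and w2 ||- ((q /\ p) /\ p) \/ ~(q -> p).
w3: does not force it.
Worlds forcing the formula: { }.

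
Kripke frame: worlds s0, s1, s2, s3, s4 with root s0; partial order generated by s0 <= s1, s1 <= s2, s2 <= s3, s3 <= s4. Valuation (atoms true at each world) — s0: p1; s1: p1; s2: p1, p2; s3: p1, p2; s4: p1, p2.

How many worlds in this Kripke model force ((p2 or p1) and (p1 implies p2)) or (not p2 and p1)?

s0: does not force it — s0 does not force ((p2 or p1) and (p1 implies p2)) or (not p2 and p1): neither disjunct is forced at s0.
s1: does not force it — s1 does not force ((p2 or p1) and (p1 implies p2)) or (not p2 and p1): neither disjunct is forced at s1.
s2: forces it.
s3: forces it.
s4: forces it.
Worlds forcing the formula: {s2, s3, s4}.

3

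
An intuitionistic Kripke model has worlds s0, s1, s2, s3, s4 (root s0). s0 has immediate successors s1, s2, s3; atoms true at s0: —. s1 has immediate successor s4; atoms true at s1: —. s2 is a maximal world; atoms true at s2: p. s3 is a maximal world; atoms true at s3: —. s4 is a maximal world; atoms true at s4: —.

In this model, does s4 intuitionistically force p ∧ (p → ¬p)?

No

s4 ⊮ p ∧ (p → ¬p) since s4 fails p.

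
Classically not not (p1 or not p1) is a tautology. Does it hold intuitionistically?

Yes

This is the double negation of excluded middle, which is intuitionistically derivable.
Assuming not (p1 or not p1): from p1 we'd get p1 or not p1, so not p1; but then p1 or not p1 again — contradiction. Hence not not (p1 or not p1).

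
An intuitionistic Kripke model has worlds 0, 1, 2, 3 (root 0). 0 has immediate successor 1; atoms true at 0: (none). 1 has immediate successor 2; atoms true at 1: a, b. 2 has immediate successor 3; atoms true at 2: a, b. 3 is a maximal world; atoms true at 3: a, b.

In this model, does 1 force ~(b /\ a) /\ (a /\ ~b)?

1 ||-/- ~(b /\ a) /\ (a /\ ~b) since 1 fails ~(b /\ a).

No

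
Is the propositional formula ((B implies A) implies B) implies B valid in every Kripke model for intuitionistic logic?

No

This is Peirce's law, which is not intuitionistically valid.
A Kripke countermodel: worlds s0, s1; order generated by s0 <= s1; atoms true at each world — s0:{}; s1:{B}.
s0 does not force ((B implies A) implies B) implies B: already at s0 itself, s0 forces (B implies A) implies B but s0 does not force B.
s0 lacks atom B, so s0 does not force B.
So the root s0 does not force the formula.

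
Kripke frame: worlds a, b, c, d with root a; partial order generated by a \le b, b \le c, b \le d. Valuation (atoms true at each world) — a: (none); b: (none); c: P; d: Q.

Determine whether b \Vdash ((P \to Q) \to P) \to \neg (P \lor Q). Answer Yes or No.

No

b \nVdash ((P \to Q) \to P) \to \neg (P \lor Q): at the accessible world c, c \Vdash (P \to Q) \to P but c \nVdash \neg (P \lor Q).
c \nVdash \neg (P \lor Q) since c is accessible from c and c \Vdash P \lor Q.
c \Vdash P \lor Q via the disjunct P.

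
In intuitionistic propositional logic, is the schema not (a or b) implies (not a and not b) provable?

Yes

This is a constructively valid De Morgan direction (negated disjunction to conjunction of negations), which is intuitionistically derivable.
From not (a or b): if a held then a or b would, contradiction — so not a; similarly not b.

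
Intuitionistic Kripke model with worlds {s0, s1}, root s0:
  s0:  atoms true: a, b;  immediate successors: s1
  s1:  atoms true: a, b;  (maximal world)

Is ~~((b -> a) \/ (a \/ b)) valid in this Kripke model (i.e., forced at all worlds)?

Yes

s0 ||- ~~((b -> a) \/ (a \/ b)): no world accessible from s0 forces ~((b -> a) \/ (a \/ b)).
Since the root s0 forces ~~((b -> a) \/ (a \/ b)) and forcing is persistent (monotone upward), every world forces it.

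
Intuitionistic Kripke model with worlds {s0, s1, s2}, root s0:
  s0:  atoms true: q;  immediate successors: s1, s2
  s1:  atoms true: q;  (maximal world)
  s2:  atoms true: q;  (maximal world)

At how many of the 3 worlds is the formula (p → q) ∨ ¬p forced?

3

s0: forces it.
s1: forces it.
s2: forces it.
Worlds forcing the formula: {s0, s1, s2}.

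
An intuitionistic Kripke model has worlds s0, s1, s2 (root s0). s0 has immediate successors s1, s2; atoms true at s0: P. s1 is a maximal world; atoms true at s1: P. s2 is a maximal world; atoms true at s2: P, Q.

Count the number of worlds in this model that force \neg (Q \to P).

s0: does not force it — s0 \nVdash \neg (Q \to P) since s0 is accessible from s0 and s0 \Vdash Q \to P.
s1: does not force it — s1 \nVdash \neg (Q \to P) since s1 is accessible from s1 and s1 \Vdash Q \to P.
s2: does not force it — s2 \nVdash \neg (Q \to P) since s2 is accessible from s2 and s2 \Vdash Q \to P.
Worlds forcing the formula: { }.

0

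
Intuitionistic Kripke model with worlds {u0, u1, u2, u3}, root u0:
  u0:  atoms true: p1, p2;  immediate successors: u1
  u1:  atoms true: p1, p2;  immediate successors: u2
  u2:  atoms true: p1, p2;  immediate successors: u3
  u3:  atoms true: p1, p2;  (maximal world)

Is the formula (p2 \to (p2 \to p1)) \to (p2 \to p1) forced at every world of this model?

Yes

u0 \Vdash (p2 \to (p2 \to p1)) \to (p2 \to p1): every world accessible from u0 that forces p2 \to (p2 \to p1) (namely u0, u1, u2, u3) also forces p2 \to p1.
Since the root u0 forces (p2 \to (p2 \to p1)) \to (p2 \to p1) and forcing is persistent (monotone upward), every world forces it.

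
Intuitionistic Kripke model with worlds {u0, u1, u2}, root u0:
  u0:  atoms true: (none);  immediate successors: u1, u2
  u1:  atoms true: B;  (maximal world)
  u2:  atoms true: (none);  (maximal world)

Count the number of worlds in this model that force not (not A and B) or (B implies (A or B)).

3

u0: forces it.
u1: forces it.
u2: forces it.
Worlds forcing the formula: {u0, u1, u2}.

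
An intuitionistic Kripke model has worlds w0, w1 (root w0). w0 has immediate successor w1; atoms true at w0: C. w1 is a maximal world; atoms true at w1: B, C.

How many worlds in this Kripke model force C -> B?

1

w0: does not force it — w0 ||-/- C -> B: already at w0 itself, w0 ||- C but w0 ||-/- B.
w1: forces it.
Worlds forcing the formula: {w1}.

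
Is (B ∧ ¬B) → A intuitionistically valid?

This is an instance of ex falso quodlibet, which is intuitionistically derivable.
No world can force both B and ¬B, so the antecedent B ∧ ¬B is never forced and the implication holds vacuously at every world.

Yes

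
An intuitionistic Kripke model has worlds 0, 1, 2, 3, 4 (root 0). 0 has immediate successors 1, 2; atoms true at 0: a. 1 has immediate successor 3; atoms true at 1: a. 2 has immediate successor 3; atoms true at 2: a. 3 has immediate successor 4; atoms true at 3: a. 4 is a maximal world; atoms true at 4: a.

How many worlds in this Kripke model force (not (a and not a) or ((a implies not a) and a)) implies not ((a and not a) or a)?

0: does not force it — 0 does not force (not (a and not a) or ((a implies not a) and a)) implies not ((a and not a) or a): already at 0 itself, 0 forces not (a and not a) or ((a implies not a) and a) but 0 does not force not ((a and not a) or a).
1: does not force it — 1 does not force (not (a and not a) or ((a implies not a) and a)) implies not ((a and not a) or a): already at 1 itself, 1 forces not (a and not a) or ((a implies not a) and a) but 1 does not force not ((a and not a) or a).
2: does not force it.
3: does not force it.
4: does not force it.
Worlds forcing the formula: { }.

0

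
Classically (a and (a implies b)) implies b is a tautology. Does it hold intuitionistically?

This is modus ponens in implicational form, which is intuitionistically derivable.
If a world forces a and a implies b, then applying the implication at that world (which is accessible from itself) gives b.

Yes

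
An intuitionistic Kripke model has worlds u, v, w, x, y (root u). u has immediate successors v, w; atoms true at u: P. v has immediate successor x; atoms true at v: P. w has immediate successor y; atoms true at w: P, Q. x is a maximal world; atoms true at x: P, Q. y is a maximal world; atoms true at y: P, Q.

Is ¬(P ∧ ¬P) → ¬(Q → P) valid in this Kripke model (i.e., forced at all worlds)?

No

Not every world: u ⊮ ¬(P ∧ ¬P) → ¬(Q → P).
u ⊮ ¬(P ∧ ¬P) → ¬(Q → P): already at u itself, u ⊩ ¬(P ∧ ¬P) but u ⊮ ¬(Q → P).
u ⊮ ¬(Q → P) since u is accessible from u and u ⊩ Q → P.
u ⊩ Q → P: every world accessible from u that forces Q (namely w, x, y) also forces P.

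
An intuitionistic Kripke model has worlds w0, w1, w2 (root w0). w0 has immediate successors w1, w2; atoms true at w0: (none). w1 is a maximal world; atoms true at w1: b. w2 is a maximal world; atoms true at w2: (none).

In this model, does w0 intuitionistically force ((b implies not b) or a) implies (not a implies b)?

w0 does not force ((b implies not b) or a) implies (not a implies b): at the accessible world w2, w2 forces (b implies not b) or a but w2 does not force not a implies b.
w2 does not force not a implies b: already at w2 itself, w2 forces not a but w2 does not force b.
w2 lacks atom b, so w2 does not force b.

No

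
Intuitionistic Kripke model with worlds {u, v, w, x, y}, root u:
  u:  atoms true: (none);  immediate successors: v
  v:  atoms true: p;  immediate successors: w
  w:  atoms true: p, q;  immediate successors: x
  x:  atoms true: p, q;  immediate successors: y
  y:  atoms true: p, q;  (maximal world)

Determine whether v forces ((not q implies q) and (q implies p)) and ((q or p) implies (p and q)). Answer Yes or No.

No

v does not force ((not q implies q) and (q implies p)) and ((q or p) implies (p and q)) since v fails (q or p) implies (p and q).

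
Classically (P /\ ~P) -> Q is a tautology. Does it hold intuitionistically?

Yes

This is an instance of ex falso quodlibet, which is intuitionistically derivable.
No world can force both P and ~P, so the antecedent P /\ ~P is never forced and the implication holds vacuously at every world.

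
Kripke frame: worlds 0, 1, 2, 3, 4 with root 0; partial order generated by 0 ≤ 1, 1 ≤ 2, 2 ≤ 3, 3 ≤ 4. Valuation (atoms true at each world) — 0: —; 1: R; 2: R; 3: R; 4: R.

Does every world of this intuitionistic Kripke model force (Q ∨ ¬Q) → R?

Not every world: 0 ⊮ (Q ∨ ¬Q) → R.
0 ⊮ (Q ∨ ¬Q) → R: already at 0 itself, 0 ⊩ Q ∨ ¬Q but 0 ⊮ R.
0 lacks atom R, so 0 ⊮ R.

No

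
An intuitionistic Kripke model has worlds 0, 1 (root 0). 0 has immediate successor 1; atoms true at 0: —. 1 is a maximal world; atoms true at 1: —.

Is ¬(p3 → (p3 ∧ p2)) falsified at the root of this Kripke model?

Yes

0 ⊮ ¬(p3 → (p3 ∧ p2)) since 0 is accessible from 0 and 0 ⊩ p3 → (p3 ∧ p2).
0 ⊩ p3 → (p3 ∧ p2) vacuously: no world accessible from 0 forces the antecedent p3.
So the root 0 does not force ¬(p3 → (p3 ∧ p2)); the model is a countermodel.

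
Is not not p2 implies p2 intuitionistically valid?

This is double-negation elimination, which is not intuitionistically valid.
A Kripke countermodel: worlds 0, 1; order generated by 0 <= 1; atoms true at each world — 0:{}; 1:{p2}.
0 does not force not not p2 implies p2: already at 0 itself, 0 forces not not p2 but 0 does not force p2.
0 lacks atom p2, so 0 does not force p2.
So the root 0 does not force the formula.

No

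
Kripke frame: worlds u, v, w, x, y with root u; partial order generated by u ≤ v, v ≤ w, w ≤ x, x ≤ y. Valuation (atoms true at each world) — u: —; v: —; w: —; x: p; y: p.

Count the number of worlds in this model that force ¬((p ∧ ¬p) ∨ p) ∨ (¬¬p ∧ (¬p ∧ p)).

0

u: does not force it — u ⊮ ¬((p ∧ ¬p) ∨ p) ∨ (¬¬p ∧ (¬p ∧ p)): neither disjunct is forced at u.
v: does not force it — v ⊮ ¬((p ∧ ¬p) ∨ p) ∨ (¬¬p ∧ (¬p ∧ p)): neither disjunct is forced at v.
w: does not force it — w ⊮ ¬((p ∧ ¬p) ∨ p) ∨ (¬¬p ∧ (¬p ∧ p)): neither disjunct is forced at w.
x: does not force it.
y: does not force it.
Worlds forcing the formula: { }.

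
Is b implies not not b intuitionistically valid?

Yes

This is double-negation introduction, which is intuitionistically derivable.
If a world forces b then every accessible world forces b (persistence), so none forces not b; hence not not b.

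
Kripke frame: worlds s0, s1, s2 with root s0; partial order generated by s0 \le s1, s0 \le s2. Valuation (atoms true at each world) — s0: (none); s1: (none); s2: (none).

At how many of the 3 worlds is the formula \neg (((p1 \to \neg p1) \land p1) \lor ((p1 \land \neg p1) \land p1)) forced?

s0: forces it.
s1: forces it.
s2: forces it.
Worlds forcing the formula: {s0, s1, s2}.

3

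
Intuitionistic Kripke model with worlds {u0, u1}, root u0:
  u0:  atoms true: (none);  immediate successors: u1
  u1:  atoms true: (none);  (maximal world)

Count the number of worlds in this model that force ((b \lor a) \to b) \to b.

u0: does not force it — u0 \nVdash ((b \lor a) \to b) \to b: already at u0 itself, u0 \Vdash (b \lor a) \to b but u0 \nVdash b.
u1: does not force it — u1 \nVdash ((b \lor a) \to b) \to b: already at u1 itself, u1 \Vdash (b \lor a) \to b but u1 \nVdash b.
Worlds forcing the formula: { }.

0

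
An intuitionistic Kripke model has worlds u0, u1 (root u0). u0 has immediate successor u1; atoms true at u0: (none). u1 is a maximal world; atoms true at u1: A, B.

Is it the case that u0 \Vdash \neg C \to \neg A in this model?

No

u0 \nVdash \neg C \to \neg A: already at u0 itself, u0 \Vdash \neg C but u0 \nVdash \neg A.
u0 \nVdash \neg A since u1 is accessible from u0 and u1 \Vdash A.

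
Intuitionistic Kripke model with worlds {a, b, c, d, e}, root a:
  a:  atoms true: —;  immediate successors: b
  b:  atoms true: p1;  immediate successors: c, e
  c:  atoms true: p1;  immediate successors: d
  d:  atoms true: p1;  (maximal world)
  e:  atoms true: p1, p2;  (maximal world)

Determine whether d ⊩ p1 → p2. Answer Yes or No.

No

d ⊮ p1 → p2: already at d itself, d ⊩ p1 but d ⊮ p2.
d lacks atom p2, so d ⊮ p2.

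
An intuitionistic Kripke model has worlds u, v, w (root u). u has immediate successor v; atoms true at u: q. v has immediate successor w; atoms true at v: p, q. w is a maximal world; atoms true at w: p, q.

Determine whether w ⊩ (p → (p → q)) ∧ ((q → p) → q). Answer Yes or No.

w ⊩ (p → (p → q)) ∧ ((q → p) → q) since w forces both conjuncts.

Yes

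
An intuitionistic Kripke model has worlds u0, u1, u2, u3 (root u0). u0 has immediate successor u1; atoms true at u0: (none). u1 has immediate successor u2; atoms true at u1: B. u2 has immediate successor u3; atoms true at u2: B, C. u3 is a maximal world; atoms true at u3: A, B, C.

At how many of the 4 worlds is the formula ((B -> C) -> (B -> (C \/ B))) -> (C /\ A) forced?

1

u0: does not force it — u0 ||-/- ((B -> C) -> (B -> (C \/ B))) -> (C /\ A): already at u0 itself, u0 ||- (B -> C) -> (B -> (C \/ B)) but u0 ||-/- C /\ A.
u1: does not force it — u1 ||-/- ((B -> C) -> (B -> (C \/ B))) -> (C /\ A): already at u1 itself, u1 ||- (B -> C) -> (B -> (C \/ B)) but u1 ||-/- C /\ A.
u2: does not force it.
u3: forces it.
Worlds forcing the formula: {u3}.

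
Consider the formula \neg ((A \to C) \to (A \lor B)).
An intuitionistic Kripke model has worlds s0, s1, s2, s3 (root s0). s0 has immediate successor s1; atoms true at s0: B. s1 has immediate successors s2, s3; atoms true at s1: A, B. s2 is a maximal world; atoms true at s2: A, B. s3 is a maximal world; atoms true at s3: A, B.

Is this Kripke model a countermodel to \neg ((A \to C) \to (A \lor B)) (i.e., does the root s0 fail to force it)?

Yes

s0 \nVdash \neg ((A \to C) \to (A \lor B)) since s0 is accessible from s0 and s0 \Vdash (A \to C) \to (A \lor B).
s0 \Vdash (A \to C) \to (A \lor B) vacuously: no world accessible from s0 forces the antecedent A \to C.
So the root s0 does not force \neg ((A \to C) \to (A \lor B)); the model is a countermodel.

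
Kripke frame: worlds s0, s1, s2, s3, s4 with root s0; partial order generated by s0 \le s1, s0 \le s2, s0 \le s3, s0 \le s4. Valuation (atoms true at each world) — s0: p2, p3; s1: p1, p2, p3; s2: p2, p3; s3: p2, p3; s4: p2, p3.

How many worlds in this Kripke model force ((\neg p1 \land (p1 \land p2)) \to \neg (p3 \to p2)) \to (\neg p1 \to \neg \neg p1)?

1

s0: does not force it — s0 \nVdash ((\neg p1 \land (p1 \land p2)) \to \neg (p3 \to p2)) \to (\neg p1 \to \neg \neg p1): already at s0 itself, s0 \Vdash (\neg p1 \land (p1 \land p2)) \to \neg (p3 \to p2) but s0 \nVdash \neg p1 \to \neg \neg p1.
s1: forces it.
s2: does not force it — s2 \nVdash ((\neg p1 \land (p1 \land p2)) \to \neg (p3 \to p2)) \to (\neg p1 \to \neg \neg p1): already at s2 itself, s2 \Vdash (\neg p1 \land (p1 \land p2)) \to \neg (p3 \to p2) but s2 \nVdash \neg p1 \to \neg \neg p1.
s3: does not force it.
s4: does not force it.
Worlds forcing the formula: {s1}.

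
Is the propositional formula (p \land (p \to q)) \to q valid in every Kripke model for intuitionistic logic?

This is modus ponens in implicational form, which is intuitionistically derivable.
If a world forces p and p \to q, then applying the implication at that world (which is accessible from itself) gives q.

Yes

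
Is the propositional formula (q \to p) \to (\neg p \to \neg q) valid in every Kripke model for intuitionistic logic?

Yes

This is the forward direction of contraposition, which is intuitionistically derivable.
Assume q \to p and \neg p. If q held then p would follow, contradicting \neg p; so \neg q.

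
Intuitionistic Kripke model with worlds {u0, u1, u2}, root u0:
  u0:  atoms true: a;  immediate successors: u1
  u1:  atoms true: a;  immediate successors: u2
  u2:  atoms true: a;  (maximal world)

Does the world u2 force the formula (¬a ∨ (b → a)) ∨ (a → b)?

Yes

u2 ⊩ (¬a ∨ (b → a)) ∨ (a → b) via the disjunct ¬a ∨ (b → a).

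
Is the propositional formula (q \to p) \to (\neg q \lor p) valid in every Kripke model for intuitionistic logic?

This is the material-implication-as-disjunction principle, which is not intuitionistically valid.
A Kripke countermodel: worlds u, v; order generated by u \le v; atoms true at each world — u:{}; v:{p,q}.
u \nVdash (q \to p) \to (\neg q \lor p): already at u itself, u \Vdash q \to p but u \nVdash \neg q \lor p.
u \nVdash \neg q \lor p: neither disjunct is forced at u.
u \nVdash \neg q since v is accessible from u and v \Vdash q.
So the root u does not force the formula.

No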